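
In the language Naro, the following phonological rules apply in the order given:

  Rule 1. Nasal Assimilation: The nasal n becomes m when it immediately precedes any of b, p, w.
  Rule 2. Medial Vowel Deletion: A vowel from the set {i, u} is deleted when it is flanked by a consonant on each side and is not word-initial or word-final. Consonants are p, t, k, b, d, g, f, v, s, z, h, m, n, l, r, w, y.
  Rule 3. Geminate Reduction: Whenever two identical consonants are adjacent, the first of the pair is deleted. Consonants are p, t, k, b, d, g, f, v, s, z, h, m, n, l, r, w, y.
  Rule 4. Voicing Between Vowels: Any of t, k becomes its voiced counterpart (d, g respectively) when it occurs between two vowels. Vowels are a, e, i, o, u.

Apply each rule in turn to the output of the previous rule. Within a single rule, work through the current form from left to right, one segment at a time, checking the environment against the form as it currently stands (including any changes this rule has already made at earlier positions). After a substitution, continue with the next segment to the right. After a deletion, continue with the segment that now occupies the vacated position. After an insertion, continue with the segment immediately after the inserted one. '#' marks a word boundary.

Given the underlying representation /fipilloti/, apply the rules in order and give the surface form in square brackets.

[fplodi]

Rule 1 Nasal Assimilation: no change — [fipilloti]
Rule 2 Medial Vowel Deletion: [fipilloti] → [fplloti]
Rule 3 Geminate Reduction: [fplloti] → [fploti]
Rule 4 Voicing Between Vowels: [fploti] → [fplodi]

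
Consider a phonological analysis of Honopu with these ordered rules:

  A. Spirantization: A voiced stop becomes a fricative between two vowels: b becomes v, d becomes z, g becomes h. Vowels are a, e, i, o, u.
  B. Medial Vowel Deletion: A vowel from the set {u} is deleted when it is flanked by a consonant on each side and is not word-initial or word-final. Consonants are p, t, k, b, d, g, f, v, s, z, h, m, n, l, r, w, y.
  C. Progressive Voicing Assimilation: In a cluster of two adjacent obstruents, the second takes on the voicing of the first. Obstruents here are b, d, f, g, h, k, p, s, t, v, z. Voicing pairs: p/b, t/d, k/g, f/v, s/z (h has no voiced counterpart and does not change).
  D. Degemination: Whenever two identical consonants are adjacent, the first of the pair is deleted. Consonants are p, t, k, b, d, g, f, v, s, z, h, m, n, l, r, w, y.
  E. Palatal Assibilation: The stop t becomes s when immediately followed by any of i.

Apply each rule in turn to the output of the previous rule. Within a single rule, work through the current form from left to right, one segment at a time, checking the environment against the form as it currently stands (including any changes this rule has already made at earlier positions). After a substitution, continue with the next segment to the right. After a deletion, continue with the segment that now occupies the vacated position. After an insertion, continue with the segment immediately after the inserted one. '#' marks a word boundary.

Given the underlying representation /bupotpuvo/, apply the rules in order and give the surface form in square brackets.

A Spirantization: no change — [bupotpuvo]
B Medial Vowel Deletion: [bupotpuvo] → [bpotpvo]
C Progressive Voicing Assimilation: [bpotpvo] → [bbotpfo]
D Degemination: [bbotpfo] → [botpfo]
E Palatal Assibilation: no change — [botpfo]

[botpfo]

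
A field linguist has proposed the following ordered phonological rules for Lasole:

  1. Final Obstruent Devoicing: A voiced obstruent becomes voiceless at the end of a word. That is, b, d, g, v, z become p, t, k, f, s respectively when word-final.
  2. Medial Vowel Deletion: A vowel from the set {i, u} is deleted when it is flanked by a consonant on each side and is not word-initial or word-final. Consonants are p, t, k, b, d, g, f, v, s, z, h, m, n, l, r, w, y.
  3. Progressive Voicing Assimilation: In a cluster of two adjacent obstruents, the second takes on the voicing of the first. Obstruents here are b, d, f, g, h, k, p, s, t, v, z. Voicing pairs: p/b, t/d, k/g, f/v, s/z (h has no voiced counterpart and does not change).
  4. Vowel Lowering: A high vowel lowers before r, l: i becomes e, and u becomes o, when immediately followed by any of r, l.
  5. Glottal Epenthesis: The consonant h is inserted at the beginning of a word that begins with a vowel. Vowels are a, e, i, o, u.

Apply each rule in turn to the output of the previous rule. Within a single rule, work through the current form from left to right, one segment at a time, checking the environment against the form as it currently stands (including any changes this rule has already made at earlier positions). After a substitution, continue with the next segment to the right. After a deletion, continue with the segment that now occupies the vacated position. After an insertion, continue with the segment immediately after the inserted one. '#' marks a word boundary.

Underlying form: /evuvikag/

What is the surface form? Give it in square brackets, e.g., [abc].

[hevvgak]

1 Final Obstruent Devoicing: [evuvikag] → [evuvikak]
2 Medial Vowel Deletion: [evuvikak] → [evvkak]
3 Progressive Voicing Assimilation: [evvkak] → [evvgak]
4 Vowel Lowering: no change — [evvgak]
5 Glottal Epenthesis: [evvgak] → [hevvgak]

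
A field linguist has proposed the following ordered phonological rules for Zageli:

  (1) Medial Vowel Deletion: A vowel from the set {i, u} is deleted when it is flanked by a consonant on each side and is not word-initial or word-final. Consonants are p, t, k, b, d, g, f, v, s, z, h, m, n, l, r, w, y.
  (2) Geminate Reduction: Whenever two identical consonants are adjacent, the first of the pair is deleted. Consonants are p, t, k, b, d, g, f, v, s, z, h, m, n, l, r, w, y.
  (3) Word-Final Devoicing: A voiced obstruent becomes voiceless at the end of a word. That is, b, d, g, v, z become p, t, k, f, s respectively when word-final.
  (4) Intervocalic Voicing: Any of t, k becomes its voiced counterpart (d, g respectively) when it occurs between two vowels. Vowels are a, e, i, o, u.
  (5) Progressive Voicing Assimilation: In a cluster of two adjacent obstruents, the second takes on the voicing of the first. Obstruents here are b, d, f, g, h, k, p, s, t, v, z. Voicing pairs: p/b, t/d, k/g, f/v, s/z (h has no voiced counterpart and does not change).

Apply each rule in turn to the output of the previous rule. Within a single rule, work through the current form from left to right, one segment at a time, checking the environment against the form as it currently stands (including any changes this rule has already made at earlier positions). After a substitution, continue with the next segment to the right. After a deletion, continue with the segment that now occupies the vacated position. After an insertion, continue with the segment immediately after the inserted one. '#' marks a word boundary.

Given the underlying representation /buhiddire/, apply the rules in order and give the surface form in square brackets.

(1) Medial Vowel Deletion: [buhiddire] → [bhddre]
(2) Geminate Reduction: [bhddre] → [bhdre]
(3) Word-Final Devoicing: no change — [bhdre]
(4) Intervocalic Voicing: no change — [bhdre]
(5) Progressive Voicing Assimilation: [bhdre] → [bhtre]

[bhtre]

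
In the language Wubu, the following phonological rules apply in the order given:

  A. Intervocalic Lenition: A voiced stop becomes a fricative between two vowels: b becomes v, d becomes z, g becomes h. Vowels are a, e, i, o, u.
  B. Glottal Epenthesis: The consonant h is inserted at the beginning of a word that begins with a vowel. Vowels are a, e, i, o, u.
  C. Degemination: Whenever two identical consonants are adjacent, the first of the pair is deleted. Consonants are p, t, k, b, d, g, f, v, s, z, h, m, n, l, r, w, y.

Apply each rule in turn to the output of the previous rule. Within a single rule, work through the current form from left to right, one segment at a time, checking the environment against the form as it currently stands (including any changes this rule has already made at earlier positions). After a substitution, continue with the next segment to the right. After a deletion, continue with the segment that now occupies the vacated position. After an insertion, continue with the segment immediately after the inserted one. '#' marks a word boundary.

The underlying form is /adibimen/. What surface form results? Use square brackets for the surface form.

[hazivimen]

A Intervocalic Lenition: [adibimen] → [azivimen]
B Glottal Epenthesis: [azivimen] → [hazivimen]
C Degemination: no change — [hazivimen]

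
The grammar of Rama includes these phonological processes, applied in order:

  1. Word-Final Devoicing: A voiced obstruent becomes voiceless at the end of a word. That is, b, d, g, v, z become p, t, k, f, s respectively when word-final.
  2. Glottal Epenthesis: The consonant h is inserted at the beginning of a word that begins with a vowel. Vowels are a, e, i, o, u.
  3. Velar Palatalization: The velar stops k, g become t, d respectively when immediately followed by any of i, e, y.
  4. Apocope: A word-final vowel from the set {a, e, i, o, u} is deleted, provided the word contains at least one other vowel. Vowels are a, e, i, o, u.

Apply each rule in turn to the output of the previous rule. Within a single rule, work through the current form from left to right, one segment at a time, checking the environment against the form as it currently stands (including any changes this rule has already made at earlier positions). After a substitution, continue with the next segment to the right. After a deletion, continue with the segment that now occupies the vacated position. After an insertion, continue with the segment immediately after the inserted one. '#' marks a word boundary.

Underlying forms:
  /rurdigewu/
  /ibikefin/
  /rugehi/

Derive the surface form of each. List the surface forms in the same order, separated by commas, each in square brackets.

[rurdidew], [hibitefin], [rudeh]

/rurdigewu/:
  1 Word-Final Devoicing: no change — [rurdigewu]
  2 Glottal Epenthesis: no change — [rurdigewu]
  3 Velar Palatalization: [rurdigewu] → [rurdidewu]
  4 Apocope: [rurdidewu] → [rurdidew]
/ibikefin/:
  1 Word-Final Devoicing: no change — [ibikefin]
  2 Glottal Epenthesis: [ibikefin] → [hibikefin]
  3 Velar Palatalization: [hibikefin] → [hibitefin]
  4 Apocope: no change — [hibitefin]
/rugehi/:
  1 Word-Final Devoicing: no change — [rugehi]
  2 Glottal Epenthesis: no change — [rugehi]
  3 Velar Palatalization: [rugehi] → [rudehi]
  4 Apocope: [rudehi] → [rudeh]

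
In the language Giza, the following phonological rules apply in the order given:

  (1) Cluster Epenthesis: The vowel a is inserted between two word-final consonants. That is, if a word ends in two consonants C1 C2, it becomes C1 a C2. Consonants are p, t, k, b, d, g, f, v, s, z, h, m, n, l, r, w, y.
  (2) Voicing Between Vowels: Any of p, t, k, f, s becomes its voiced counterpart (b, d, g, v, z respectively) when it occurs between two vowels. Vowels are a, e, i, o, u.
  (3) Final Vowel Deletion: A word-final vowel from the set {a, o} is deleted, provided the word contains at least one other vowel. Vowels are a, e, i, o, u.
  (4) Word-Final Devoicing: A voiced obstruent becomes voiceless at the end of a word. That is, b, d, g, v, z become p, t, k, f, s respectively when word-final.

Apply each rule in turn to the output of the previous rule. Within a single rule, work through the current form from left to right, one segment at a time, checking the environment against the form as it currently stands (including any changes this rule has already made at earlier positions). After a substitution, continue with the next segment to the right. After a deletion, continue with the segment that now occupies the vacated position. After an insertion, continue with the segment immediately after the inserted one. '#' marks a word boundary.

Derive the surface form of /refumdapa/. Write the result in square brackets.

[revumdap]

(1) Cluster Epenthesis: no change — [refumdapa]
(2) Voicing Between Vowels: [refumdapa] → [revumdaba]
(3) Final Vowel Deletion: [revumdaba] → [revumdab]
(4) Word-Final Devoicing: [revumdab] → [revumdap]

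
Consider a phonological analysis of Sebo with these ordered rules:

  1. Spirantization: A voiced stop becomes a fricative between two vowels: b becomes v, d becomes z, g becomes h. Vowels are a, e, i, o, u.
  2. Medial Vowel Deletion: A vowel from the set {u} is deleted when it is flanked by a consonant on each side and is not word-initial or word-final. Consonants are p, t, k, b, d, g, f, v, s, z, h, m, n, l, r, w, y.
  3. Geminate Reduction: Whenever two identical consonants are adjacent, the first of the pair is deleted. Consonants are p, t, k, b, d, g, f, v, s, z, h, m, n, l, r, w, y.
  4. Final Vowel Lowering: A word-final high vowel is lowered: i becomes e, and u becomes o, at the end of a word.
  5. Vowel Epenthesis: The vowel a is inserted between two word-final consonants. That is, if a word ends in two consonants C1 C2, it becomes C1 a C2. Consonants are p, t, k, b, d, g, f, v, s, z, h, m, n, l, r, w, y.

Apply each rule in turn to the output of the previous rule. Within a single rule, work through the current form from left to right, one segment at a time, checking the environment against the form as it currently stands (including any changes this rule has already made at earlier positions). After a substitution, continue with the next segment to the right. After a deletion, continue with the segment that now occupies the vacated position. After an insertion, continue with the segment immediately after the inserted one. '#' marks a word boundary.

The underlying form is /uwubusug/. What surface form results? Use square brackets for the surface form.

[uwvsag]

1 Spirantization: [uwubusug] → [uwuvusug]
2 Medial Vowel Deletion: [uwuvusug] → [uwvsg]
3 Geminate Reduction: no change — [uwvsg]
4 Final Vowel Lowering: no change — [uwvsg]
5 Vowel Epenthesis: [uwvsg] → [uwvsag]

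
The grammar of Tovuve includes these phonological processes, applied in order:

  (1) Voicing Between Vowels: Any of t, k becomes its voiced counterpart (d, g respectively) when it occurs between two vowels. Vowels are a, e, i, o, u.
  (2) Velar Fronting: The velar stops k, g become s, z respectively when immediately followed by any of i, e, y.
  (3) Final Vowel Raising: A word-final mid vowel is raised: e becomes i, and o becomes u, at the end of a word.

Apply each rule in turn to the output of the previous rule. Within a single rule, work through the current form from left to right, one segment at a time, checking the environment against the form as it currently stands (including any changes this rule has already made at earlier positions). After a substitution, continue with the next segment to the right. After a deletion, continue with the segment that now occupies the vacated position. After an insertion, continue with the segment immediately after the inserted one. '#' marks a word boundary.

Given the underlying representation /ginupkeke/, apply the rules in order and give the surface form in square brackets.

(1) Voicing Between Vowels: [ginupkeke] → [ginupkege]
(2) Velar Fronting: [ginupkege] → [zinupseze]
(3) Final Vowel Raising: [zinupseze] → [zinupsezi]

[zinupsezi]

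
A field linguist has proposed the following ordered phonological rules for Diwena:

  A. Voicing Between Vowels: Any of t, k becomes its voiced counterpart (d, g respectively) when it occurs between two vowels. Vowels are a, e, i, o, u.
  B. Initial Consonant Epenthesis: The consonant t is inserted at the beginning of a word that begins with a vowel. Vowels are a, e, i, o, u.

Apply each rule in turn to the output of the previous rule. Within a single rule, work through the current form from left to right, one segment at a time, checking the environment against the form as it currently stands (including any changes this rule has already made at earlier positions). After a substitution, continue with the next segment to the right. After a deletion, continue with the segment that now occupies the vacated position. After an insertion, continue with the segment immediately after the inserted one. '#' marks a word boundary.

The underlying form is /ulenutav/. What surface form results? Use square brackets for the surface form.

[tulenudav]

A Voicing Between Vowels: [ulenutav] → [ulenudav]
B Initial Consonant Epenthesis: [ulenudav] → [tulenudav]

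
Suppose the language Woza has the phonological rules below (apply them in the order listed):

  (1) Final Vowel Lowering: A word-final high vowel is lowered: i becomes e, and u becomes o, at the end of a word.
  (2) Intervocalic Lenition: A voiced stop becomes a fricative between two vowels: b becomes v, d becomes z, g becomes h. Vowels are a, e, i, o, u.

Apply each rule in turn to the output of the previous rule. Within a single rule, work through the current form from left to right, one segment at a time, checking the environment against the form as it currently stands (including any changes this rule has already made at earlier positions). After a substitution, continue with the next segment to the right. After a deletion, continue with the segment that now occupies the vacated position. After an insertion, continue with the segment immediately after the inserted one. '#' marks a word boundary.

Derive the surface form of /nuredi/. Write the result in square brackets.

(1) Final Vowel Lowering: [nuredi] → [nurede]
(2) Intervocalic Lenition: [nurede] → [nureze]

[nureze]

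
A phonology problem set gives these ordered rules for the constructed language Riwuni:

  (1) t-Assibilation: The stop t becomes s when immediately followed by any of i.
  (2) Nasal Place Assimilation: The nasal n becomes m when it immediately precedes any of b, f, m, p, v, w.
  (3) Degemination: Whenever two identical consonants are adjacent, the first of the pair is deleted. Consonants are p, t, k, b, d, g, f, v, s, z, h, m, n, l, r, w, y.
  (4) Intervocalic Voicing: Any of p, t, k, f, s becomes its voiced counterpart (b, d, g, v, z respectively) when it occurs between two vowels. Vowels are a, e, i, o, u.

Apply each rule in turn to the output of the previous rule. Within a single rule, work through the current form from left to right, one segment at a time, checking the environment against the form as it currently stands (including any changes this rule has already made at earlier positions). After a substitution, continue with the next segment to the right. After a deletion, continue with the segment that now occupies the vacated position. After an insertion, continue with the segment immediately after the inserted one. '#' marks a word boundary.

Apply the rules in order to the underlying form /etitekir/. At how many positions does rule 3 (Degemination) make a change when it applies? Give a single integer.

0

(1) t-Assibilation: [etitekir] → [esitekir]
(2) Nasal Place Assimilation: no change — [esitekir]
(3) Degemination: no change — [esitekir]
(4) Intervocalic Voicing: [esitekir] → [ezidegir]
Rule 3 changed 0 position(s).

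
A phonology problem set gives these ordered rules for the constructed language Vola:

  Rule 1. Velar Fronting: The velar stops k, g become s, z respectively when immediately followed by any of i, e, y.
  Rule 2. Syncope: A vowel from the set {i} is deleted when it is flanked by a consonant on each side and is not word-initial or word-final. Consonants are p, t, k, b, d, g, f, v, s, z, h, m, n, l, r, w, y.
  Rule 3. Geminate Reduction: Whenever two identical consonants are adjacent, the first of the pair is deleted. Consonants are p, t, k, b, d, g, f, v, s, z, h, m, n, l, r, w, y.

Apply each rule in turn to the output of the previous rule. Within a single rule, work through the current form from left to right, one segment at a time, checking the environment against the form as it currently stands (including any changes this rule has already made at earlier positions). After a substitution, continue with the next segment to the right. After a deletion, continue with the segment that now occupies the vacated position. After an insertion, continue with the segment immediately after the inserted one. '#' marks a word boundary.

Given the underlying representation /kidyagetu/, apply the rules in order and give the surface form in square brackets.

Rule 1 Velar Fronting: [kidyagetu] → [sidyazetu]
Rule 2 Syncope: [sidyazetu] → [sdyazetu]
Rule 3 Geminate Reduction: no change — [sdyazetu]

[sdyazetu]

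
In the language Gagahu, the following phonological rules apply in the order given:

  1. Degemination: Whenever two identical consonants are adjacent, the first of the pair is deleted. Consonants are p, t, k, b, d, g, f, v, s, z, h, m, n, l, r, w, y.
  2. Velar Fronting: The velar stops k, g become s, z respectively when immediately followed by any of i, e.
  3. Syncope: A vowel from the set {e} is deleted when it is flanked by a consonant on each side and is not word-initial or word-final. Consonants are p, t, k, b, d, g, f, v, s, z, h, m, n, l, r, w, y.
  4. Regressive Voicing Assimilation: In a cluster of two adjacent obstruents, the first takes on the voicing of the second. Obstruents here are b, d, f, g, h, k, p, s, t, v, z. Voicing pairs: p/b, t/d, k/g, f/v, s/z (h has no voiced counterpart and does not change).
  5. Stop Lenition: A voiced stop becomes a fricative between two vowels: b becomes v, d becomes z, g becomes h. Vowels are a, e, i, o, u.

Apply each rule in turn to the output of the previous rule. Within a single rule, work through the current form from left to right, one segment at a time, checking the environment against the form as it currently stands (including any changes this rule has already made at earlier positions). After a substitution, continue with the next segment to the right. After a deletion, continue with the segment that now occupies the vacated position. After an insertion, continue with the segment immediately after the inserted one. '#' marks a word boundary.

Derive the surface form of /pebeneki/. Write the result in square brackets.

[bbnsi]

1 Degemination: no change — [pebeneki]
2 Velar Fronting: [pebeneki] → [pebenesi]
3 Syncope: [pebenesi] → [pbnsi]
4 Regressive Voicing Assimilation: [pbnsi] → [bbnsi]
5 Stop Lenition: no change — [bbnsi]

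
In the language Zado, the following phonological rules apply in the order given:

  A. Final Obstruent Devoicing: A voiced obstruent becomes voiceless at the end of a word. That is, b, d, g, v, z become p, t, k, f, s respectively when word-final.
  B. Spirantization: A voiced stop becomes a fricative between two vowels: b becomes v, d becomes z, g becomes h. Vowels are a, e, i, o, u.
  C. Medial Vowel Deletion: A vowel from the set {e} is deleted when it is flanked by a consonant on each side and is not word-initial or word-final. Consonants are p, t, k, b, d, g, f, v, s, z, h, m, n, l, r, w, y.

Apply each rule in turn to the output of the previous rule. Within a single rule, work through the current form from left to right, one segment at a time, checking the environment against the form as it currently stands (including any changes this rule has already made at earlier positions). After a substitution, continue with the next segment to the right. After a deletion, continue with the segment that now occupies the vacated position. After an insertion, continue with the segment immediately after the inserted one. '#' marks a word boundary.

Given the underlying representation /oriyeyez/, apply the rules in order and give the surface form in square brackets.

A Final Obstruent Devoicing: [oriyeyez] → [oriyeyes]
B Spirantization: no change — [oriyeyes]
C Medial Vowel Deletion: [oriyeyes] → [oriyys]

[oriyys]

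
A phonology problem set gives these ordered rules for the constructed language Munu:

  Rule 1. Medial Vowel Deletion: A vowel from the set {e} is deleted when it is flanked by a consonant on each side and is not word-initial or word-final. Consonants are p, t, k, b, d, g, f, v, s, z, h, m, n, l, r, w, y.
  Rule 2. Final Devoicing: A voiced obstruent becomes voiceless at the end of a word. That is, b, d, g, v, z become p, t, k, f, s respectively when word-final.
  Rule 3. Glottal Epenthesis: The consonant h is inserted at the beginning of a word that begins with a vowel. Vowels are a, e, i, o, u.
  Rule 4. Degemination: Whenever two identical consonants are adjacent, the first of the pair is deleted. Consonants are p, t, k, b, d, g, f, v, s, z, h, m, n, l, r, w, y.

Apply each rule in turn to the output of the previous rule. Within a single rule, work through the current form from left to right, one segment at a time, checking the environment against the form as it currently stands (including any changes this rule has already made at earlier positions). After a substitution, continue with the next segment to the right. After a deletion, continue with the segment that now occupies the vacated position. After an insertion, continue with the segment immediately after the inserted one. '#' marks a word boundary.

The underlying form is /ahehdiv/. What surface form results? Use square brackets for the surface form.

[hahdif]

Rule 1 Medial Vowel Deletion: [ahehdiv] → [ahhdiv]
Rule 2 Final Devoicing: [ahhdiv] → [ahhdif]
Rule 3 Glottal Epenthesis: [ahhdif] → [hahhdif]
Rule 4 Degemination: [hahhdif] → [hahdif]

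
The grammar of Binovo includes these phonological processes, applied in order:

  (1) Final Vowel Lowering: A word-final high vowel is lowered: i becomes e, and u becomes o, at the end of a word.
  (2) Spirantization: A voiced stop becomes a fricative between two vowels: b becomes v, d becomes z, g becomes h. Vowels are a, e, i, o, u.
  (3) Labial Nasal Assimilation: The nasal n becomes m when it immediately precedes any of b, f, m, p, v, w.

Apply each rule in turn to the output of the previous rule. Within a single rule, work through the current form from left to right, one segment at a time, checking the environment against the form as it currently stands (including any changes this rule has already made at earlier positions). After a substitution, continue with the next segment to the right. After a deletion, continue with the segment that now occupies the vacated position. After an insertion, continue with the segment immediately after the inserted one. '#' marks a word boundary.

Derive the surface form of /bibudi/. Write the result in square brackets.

(1) Final Vowel Lowering: [bibudi] → [bibude]
(2) Spirantization: [bibude] → [bivuze]
(3) Labial Nasal Assimilation: no change — [bivuze]

[bivuze]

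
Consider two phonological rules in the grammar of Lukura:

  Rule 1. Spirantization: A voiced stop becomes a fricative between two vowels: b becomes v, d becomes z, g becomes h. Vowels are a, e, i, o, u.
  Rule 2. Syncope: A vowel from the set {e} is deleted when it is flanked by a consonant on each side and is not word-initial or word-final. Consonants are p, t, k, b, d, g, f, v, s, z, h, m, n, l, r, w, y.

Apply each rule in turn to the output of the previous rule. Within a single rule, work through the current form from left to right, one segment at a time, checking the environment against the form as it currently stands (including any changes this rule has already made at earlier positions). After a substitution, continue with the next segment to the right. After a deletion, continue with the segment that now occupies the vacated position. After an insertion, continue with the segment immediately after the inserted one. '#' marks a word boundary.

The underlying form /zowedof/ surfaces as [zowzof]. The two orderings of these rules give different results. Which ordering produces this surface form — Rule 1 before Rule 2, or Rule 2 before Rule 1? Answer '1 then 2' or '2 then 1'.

1 then 2

Order 1 then 2:
  1 Spirantization: [zowedof] → [zowezof]
  2 Syncope: [zowezof] → [zowzof]
  result: [zowzof]
Order 2 then 1:
  2 Syncope: [zowedof] → [zowdof]
  1 Spirantization: no change — [zowdof]
  result: [zowdof]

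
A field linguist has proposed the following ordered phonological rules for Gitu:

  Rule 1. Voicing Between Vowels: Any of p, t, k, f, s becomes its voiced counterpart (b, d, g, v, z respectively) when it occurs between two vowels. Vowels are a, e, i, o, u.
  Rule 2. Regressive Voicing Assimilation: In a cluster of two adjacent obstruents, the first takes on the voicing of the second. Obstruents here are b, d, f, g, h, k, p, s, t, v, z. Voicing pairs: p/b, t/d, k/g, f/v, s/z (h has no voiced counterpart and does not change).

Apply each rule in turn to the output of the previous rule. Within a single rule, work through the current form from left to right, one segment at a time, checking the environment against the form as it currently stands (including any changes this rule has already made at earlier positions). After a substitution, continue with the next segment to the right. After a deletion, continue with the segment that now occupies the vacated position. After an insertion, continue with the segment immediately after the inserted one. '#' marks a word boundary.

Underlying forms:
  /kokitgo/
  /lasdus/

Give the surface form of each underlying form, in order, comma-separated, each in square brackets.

[kogidgo], [lazdus]

/kokitgo/:
  Rule 1 Voicing Between Vowels: [kokitgo] → [kogitgo]
  Rule 2 Regressive Voicing Assimilation: [kogitgo] → [kogidgo]
/lasdus/:
  Rule 1 Voicing Between Vowels: no change — [lasdus]
  Rule 2 Regressive Voicing Assimilation: [lasdus] → [lazdus]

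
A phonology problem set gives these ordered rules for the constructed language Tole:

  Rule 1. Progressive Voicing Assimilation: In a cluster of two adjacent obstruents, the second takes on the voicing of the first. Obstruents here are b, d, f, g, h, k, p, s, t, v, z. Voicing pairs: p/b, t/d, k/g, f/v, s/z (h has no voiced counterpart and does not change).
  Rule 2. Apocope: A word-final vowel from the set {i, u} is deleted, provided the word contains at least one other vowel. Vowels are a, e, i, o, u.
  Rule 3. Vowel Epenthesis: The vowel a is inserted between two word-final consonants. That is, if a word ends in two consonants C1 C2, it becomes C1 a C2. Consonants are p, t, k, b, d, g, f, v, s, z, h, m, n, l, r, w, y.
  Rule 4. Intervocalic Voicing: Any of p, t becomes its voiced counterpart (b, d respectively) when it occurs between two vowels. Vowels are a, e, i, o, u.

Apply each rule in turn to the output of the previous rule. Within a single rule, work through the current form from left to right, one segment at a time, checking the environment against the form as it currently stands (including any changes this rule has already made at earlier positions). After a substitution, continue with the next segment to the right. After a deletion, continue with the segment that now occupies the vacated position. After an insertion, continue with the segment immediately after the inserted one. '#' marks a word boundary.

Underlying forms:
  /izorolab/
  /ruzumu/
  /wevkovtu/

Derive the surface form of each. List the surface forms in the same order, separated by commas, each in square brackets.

/izorolab/:
  Rule 1 Progressive Voicing Assimilation: no change — [izorolab]
  Rule 2 Apocope: no change — [izorolab]
  Rule 3 Vowel Epenthesis: no change — [izorolab]
  Rule 4 Intervocalic Voicing: no change — [izorolab]
/ruzumu/:
  Rule 1 Progressive Voicing Assimilation: no change — [ruzumu]
  Rule 2 Apocope: [ruzumu] → [ruzum]
  Rule 3 Vowel Epenthesis: no change — [ruzum]
  Rule 4 Intervocalic Voicing: no change — [ruzum]
/wevkovtu/:
  Rule 1 Progressive Voicing Assimilation: [wevkovtu] → [wevgovdu]
  Rule 2 Apocope: [wevgovdu] → [wevgovd]
  Rule 3 Vowel Epenthesis: [wevgovd] → [wevgovad]
  Rule 4 Intervocalic Voicing: no change — [wevgovad]

[izorolab], [ruzum], [wevgovad]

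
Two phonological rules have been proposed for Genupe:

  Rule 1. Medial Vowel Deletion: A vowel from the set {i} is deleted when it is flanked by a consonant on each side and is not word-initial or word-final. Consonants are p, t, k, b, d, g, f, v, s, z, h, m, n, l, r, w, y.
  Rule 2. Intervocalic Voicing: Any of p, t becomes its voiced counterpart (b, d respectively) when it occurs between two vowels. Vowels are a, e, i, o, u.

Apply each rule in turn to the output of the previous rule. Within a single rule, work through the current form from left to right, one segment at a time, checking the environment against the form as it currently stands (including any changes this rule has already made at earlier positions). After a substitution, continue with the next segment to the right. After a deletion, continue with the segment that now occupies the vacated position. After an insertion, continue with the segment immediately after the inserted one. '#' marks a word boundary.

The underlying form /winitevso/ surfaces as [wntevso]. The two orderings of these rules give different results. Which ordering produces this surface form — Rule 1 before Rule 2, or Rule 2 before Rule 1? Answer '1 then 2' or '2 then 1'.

Order 1 then 2:
  1 Medial Vowel Deletion: [winitevso] → [wntevso]
  2 Intervocalic Voicing: no change — [wntevso]
  result: [wntevso]
Order 2 then 1:
  2 Intervocalic Voicing: [winitevso] → [winidevso]
  1 Medial Vowel Deletion: [winidevso] → [wndevso]
  result: [wndevso]

1 then 2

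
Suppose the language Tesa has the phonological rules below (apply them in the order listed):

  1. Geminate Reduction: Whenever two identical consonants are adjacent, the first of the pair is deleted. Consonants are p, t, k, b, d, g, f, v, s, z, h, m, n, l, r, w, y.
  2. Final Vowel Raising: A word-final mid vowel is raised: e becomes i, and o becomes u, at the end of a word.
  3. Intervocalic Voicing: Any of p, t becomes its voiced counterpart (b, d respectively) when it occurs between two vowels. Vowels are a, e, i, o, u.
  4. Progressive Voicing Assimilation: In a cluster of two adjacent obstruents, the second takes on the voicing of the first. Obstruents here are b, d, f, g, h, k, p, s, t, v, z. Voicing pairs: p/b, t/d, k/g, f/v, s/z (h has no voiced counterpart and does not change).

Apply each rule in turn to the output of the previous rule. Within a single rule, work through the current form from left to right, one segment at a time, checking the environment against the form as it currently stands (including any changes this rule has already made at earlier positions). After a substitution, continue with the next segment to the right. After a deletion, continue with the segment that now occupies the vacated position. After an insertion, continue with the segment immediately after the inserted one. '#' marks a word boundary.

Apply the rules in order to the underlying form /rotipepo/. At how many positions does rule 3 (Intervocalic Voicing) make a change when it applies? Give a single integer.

3

1 Geminate Reduction: no change — [rotipepo]
2 Final Vowel Raising: [rotipepo] → [rotipepu]
3 Intervocalic Voicing: [rotipepu] → [rodibebu]
4 Progressive Voicing Assimilation: no change — [rodibebu]
Rule 3 changed 3 position(s).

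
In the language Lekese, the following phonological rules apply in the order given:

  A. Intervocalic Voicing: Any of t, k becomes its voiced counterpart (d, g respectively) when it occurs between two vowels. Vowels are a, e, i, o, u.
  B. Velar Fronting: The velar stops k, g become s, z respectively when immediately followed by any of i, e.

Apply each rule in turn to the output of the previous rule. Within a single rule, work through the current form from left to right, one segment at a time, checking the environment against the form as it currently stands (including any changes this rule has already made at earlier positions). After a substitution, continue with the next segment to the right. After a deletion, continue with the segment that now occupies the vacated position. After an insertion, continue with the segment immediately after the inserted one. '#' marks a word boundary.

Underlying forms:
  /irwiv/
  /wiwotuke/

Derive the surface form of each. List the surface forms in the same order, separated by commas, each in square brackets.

[irwiv], [wiwoduze]

/irwiv/:
  A Intervocalic Voicing: no change — [irwiv]
  B Velar Fronting: no change — [irwiv]
/wiwotuke/:
  A Intervocalic Voicing: [wiwotuke] → [wiwoduge]
  B Velar Fronting: [wiwoduge] → [wiwoduze]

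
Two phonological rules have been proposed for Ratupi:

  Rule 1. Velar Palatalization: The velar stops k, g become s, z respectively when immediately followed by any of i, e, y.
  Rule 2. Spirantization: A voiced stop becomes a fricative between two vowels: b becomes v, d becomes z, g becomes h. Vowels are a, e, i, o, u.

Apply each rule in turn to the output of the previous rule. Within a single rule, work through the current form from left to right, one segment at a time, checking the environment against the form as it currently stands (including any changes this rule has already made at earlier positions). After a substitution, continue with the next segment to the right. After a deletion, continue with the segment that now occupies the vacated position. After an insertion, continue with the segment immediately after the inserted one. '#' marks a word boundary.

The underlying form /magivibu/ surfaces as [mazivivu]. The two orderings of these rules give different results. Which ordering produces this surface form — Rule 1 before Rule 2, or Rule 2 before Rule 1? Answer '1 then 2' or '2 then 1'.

1 then 2

Order 1 then 2:
  1 Velar Palatalization: [magivibu] → [mazivibu]
  2 Spirantization: [mazivibu] → [mazivivu]
  result: [mazivivu]
Order 2 then 1:
  2 Spirantization: [magivibu] → [mahivivu]
  1 Velar Palatalization: no change — [mahivivu]
  result: [mahivivu]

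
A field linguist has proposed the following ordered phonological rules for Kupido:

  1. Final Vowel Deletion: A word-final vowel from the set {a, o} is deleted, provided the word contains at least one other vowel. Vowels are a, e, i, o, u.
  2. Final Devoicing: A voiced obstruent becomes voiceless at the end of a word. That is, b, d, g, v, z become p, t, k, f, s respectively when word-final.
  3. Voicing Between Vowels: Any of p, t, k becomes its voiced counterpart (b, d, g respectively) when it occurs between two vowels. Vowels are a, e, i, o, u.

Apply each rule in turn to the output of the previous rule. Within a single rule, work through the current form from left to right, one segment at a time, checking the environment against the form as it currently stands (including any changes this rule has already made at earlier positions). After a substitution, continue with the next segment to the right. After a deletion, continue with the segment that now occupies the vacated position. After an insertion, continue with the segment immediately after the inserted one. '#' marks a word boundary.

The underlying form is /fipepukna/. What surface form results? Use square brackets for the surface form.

[fibebukn]

1 Final Vowel Deletion: [fipepukna] → [fipepukn]
2 Final Devoicing: no change — [fipepukn]
3 Voicing Between Vowels: [fipepukn] → [fibebukn]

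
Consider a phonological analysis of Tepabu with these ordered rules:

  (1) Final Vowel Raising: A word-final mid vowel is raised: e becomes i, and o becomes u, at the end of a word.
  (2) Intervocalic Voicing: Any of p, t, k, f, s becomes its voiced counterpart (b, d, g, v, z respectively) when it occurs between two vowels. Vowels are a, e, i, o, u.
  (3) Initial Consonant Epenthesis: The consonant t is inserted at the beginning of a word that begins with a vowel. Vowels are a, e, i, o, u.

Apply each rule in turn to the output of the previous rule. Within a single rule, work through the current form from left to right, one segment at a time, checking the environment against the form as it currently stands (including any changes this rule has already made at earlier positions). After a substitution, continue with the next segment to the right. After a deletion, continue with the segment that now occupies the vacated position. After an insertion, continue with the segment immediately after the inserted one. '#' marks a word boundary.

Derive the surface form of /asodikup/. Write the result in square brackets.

[tazodigup]

(1) Final Vowel Raising: no change — [asodikup]
(2) Intervocalic Voicing: [asodikup] → [azodigup]
(3) Initial Consonant Epenthesis: [azodigup] → [tazodigup]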